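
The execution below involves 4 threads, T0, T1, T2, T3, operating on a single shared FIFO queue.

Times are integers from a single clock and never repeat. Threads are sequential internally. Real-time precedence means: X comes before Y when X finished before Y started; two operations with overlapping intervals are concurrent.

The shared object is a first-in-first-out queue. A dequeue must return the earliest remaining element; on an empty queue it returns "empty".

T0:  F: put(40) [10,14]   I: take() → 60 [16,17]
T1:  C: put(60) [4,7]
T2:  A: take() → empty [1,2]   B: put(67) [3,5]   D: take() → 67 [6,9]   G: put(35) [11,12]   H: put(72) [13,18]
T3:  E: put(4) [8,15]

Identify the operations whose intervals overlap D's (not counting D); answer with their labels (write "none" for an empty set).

D spans [6,9]; an op avoiding the whole window 6..9 is ordered, any other is concurrent
A [1,2]: before
B [3,5]: before
C [4,7]: concurrent
E [8,15]: concurrent
F [10,14]: after
G [11,12]: after
H [13,18]: after
I [16,17]: after

C, E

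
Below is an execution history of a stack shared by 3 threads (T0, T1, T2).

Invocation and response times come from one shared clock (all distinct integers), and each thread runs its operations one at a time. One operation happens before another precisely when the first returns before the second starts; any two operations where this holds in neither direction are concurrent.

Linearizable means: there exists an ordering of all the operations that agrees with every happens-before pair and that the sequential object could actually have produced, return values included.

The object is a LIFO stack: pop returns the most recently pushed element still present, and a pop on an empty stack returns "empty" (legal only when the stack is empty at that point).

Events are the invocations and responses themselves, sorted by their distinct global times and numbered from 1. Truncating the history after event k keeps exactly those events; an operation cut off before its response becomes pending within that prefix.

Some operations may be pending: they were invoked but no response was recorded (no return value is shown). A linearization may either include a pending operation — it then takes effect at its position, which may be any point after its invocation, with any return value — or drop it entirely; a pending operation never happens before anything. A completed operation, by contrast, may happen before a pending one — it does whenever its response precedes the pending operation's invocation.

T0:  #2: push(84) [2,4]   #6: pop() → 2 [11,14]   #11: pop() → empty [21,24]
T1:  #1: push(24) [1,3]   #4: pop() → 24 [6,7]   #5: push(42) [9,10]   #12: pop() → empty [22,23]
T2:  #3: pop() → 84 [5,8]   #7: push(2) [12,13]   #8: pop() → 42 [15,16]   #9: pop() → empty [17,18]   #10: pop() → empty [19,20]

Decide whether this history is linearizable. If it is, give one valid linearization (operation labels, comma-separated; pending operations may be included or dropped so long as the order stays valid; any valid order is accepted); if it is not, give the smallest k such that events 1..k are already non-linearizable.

after step 1 (#1 push(24)): stack <24>
after step 2 (#2 push(84)): stack <24,84>
after step 3 (#3 pop() → 84): stack <24>
after step 4 (#4 pop() → 24): stack <>
after step 5 (#5 push(42)): stack <42>
after step 6 (#7 push(2)): stack <42,2>
after step 7 (#6 pop() → 2): stack <42>
after step 8 (#8 pop() → 42): stack <>
after step 9 (#9 pop() → empty): stack <>
after step 10 (#10 pop() → empty): stack <>
after step 11 (#11 pop() → empty): stack <>
after step 12 (#12 pop() → empty): stack <>

linearizable — witness: #1, #2, #3, #4, #5, #7, #6, #8, #9, #10, #11, #12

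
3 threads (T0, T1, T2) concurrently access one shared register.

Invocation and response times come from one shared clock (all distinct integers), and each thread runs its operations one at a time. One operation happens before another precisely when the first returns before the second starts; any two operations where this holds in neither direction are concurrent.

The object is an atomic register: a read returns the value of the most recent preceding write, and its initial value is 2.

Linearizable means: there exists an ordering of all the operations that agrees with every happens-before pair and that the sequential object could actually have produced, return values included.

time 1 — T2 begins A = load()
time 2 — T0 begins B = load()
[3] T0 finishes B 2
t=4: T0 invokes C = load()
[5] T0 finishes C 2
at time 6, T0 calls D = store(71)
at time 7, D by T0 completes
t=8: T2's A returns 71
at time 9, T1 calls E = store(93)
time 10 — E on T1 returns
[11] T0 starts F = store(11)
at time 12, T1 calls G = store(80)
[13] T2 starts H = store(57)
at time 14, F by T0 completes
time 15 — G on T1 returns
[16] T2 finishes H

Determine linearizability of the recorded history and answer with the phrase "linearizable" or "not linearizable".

witness order: B, C, D, A, E, F, G, H
1. B load() → 2, leaving value 2
2. C load() → 2, leaving value 2
3. D store(71), leaving value 71
4. A load() → 71, leaving value 71
5. E store(93), leaving value 93
6. F store(11), leaving value 11
7. G store(80), leaving value 80
8. H store(57), leaving value 57

linearizable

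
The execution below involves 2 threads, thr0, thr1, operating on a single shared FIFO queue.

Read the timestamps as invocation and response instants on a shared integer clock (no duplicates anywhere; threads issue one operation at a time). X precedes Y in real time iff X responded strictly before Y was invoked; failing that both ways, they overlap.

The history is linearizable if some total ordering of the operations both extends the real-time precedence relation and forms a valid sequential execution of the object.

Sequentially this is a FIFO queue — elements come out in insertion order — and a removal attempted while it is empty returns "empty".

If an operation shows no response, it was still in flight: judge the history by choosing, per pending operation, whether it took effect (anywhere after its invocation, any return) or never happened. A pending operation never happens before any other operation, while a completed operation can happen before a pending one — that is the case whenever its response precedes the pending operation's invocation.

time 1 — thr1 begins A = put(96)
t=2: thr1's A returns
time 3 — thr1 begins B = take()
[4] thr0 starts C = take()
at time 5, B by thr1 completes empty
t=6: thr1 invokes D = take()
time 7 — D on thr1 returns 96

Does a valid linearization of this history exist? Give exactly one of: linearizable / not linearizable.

prefix check: 1..6 passes, 1..7 fails once D's time-7 response joins
exhaustive check: the 3 completed FIFO queue ops admit one real-time order; illegal
include/drop combinations of the 1 pending operation (C) were all tried; none helps
take A, B, D (pending dropped): step 2 already fails, because B take() → empty cannot occur there

not linearizable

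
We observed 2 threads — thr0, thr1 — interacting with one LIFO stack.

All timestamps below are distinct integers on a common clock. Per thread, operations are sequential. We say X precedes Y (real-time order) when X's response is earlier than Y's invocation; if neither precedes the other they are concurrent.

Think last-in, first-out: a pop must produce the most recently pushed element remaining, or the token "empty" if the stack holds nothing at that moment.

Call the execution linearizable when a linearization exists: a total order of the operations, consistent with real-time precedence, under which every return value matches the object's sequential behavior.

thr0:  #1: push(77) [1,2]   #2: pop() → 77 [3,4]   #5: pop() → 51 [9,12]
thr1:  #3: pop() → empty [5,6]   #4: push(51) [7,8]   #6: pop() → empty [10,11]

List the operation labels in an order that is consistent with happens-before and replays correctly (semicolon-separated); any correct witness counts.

1. #1 push(77), leaving stack <77>
2. #2 pop() → 77, leaving stack <>
3. #3 pop() → empty, leaving stack <>
4. #4 push(51), leaving stack <51>
5. #5 pop() → 51, leaving stack <>
6. #6 pop() → empty, leaving stack <>

#1; #2; #3; #4; #5; #6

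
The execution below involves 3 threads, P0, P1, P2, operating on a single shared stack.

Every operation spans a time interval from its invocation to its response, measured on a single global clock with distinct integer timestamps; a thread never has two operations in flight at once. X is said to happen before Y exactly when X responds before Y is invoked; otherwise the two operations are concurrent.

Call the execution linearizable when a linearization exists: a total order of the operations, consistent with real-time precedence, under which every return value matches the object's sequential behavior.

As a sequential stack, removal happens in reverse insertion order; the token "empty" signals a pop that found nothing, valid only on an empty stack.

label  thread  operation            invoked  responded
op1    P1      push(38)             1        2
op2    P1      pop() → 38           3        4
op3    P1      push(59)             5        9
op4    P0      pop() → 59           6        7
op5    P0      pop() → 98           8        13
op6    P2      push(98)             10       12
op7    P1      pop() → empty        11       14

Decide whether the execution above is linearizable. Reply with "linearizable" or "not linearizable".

linearizable

one valid linearization: op1, op2, op3, op4, op6, op5, op7
1. op1 push(38), leaving stack <38>
2. op2 pop() → 38, leaving stack <>
3. op3 push(59), leaving stack <59>
4. op4 pop() → 59, leaving stack <>
5. op6 push(98), leaving stack <98>
6. op5 pop() → 98, leaving stack <>
7. op7 pop() → empty, leaving stack <>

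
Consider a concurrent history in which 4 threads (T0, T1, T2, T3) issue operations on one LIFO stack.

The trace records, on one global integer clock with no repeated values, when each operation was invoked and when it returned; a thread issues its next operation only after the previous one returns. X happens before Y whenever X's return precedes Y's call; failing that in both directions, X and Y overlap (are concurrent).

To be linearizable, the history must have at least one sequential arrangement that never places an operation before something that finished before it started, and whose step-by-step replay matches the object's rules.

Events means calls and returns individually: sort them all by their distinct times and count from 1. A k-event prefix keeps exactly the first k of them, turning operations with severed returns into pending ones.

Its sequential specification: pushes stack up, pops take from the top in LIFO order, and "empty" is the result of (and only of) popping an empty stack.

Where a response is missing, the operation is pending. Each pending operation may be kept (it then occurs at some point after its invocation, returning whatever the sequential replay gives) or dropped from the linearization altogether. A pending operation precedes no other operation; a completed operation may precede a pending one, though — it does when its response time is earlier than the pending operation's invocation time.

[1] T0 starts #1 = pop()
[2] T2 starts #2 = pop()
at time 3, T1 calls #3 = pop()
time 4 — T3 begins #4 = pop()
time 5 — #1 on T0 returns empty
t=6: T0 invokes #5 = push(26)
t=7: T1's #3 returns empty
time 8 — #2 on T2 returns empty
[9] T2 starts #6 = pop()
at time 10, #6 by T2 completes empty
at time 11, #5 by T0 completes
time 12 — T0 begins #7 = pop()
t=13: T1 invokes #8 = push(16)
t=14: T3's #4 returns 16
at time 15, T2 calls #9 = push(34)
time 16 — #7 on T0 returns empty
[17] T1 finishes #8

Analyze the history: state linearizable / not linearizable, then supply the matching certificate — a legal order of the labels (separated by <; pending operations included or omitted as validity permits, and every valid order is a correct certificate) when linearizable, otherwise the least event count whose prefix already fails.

prefix check: 1..15 passes, 1..16 fails once #7's time-16 response joins
no legal order exists: 126 real-time-consistent candidates over 7 completed LIFO stack operations, all rejected
including or dropping the 2 pending operations (#8, #9) in any combination fails
take #1, #2, #3, #4, #5, #6, #7 (pending dropped): step 4 already fails, because #4 pop() → 16 cannot occur there
take #1, #2, #3, #4, #6, #5, #7 (pending dropped): step 4 already fails, because #4 pop() → 16 cannot occur there

not linearizable — minimal violating prefix: 16 events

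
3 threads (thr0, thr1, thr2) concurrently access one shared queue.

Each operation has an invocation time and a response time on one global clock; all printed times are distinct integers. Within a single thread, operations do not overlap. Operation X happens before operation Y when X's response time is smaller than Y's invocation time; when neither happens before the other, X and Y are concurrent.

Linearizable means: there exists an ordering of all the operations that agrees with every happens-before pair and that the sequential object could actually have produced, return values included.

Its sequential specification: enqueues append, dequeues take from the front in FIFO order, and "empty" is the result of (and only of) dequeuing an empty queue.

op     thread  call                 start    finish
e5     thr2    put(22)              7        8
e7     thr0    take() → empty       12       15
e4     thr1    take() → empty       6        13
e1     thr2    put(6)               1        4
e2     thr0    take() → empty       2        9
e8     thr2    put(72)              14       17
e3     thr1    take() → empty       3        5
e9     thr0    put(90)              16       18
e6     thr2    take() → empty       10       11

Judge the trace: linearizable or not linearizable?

events 1..10 are fine; event 11 — the response of e6 at time 11 — makes the prefix non-linearizable
no legal order exists: 8 real-time-consistent candidates over 5 completed queue operations, all rejected
include/drop combinations of the 1 pending operation (e4) were all tried; none helps
sample order e1, e2, e3, e5, e6 (pending dropped) stalls at step 2 — e2 take() → empty has no legal effect
sample order e1, e3, e2, e5, e6 (pending dropped) stalls at step 2 — e3 take() → empty has no legal effect

not linearizable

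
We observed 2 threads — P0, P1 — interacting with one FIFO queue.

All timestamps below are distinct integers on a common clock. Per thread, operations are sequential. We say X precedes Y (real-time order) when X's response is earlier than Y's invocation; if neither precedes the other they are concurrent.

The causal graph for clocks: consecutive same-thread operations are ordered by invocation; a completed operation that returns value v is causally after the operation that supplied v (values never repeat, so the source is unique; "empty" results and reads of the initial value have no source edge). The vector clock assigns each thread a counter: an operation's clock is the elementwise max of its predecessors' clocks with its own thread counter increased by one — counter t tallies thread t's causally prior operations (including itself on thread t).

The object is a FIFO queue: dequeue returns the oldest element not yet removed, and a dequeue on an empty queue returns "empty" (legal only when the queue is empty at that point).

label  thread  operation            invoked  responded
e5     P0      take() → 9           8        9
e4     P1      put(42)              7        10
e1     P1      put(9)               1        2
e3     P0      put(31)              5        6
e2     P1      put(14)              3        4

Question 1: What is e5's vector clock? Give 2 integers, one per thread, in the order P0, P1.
no predecessors for e1 (invoked 1): P1 increments from zero → (0, 1)
no predecessors for e3 (invoked 5): P0 increments from zero → (1, 0)
from VC(e1)=(0, 1), e2 (invoked 3) maxes components and bumps P1 → (0, 2)
from VC(e2)=(0, 2), e4 (invoked 7) maxes components and bumps P1 → (0, 3)
from VC(e1)=(0, 1), VC(e3)=(1, 0), e5 (invoked 8) maxes components and bumps P0 → (2, 1)
target: VC(e5) = (2, 1)

(2, 1)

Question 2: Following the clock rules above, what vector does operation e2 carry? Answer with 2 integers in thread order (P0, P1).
e1, invoked 1, has no incoming edges; only P1's bump applies → (0, 1)
e3, invoked 5, has no incoming edges; only P0's bump applies → (1, 0)
invoked at 3, e2 merges VC(e1)=(0, 1) and bumps P1's slot → (0, 2)
invoked at 7, e4 merges VC(e2)=(0, 2) and bumps P1's slot → (0, 3)
invoked at 8, e5 merges VC(e1)=(0, 1), VC(e3)=(1, 0) and bumps P0's slot → (2, 1)
target: VC(e2) = (0, 2)

(0, 2)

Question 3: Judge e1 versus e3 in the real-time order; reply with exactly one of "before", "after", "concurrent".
e1 spans [1,2], e3 spans [5,6]
resp(e1)=2 < inv(e3)=5

before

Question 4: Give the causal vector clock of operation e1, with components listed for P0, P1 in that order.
invoked at 1, e1 has no predecessors; its own P1 bump gives (0, 1)
invoked at 5, e3 has no predecessors; its own P0 bump gives (1, 0)
VC(e2, invoked at 3): max of VC(e1)=(0, 1), then +1 on thread P1 → (0, 2)
VC(e4, invoked at 7): max of VC(e2)=(0, 2), then +1 on thread P1 → (0, 3)
VC(e5, invoked at 8): max of VC(e1)=(0, 1), VC(e3)=(1, 0), then +1 on thread P0 → (2, 1)
target: VC(e1) = (0, 1)

(0, 1)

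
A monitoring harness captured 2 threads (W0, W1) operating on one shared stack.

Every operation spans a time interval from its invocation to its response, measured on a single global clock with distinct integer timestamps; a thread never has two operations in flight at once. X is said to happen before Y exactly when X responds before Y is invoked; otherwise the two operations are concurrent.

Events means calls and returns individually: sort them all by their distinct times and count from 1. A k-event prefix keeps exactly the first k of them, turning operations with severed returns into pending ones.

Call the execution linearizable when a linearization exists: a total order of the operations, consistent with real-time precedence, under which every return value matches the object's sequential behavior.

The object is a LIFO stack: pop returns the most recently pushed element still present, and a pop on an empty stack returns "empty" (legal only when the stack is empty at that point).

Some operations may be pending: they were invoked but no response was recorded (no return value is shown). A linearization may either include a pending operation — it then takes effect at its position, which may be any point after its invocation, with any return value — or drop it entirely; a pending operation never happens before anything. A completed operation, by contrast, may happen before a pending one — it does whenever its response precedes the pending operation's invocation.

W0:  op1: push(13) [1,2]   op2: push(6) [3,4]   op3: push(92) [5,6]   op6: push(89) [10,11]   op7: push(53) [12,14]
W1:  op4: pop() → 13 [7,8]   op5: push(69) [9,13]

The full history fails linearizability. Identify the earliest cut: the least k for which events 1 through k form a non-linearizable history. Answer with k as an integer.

8

events 1..7 are linearizable, e.g. via op1, op2, op3:
step 1: op1 push(13) — stack <13>
step 2: op2 push(6) — stack <13,6>
step 3: op3 push(92) — stack <13,6,92>
event 8 — op4's response, time 8 — after it, nothing linearizes
for example op1, op2, op3, op4 fails at step 4: op4 pop() → 13 is not legal there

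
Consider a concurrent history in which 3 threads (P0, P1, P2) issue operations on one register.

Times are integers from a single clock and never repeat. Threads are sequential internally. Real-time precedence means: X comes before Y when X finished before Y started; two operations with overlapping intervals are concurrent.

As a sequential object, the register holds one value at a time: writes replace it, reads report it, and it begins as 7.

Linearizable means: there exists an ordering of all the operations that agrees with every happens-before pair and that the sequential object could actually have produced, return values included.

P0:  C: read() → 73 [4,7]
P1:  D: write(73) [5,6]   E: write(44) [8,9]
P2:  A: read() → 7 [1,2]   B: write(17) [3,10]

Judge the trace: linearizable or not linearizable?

linearizable

witness order: A, B, D, C, E
step 1: A read() → 7 — value 7
step 2: B write(17) — value 17
step 3: D write(73) — value 73
step 4: C read() → 73 — value 73
step 5: E write(44) — value 44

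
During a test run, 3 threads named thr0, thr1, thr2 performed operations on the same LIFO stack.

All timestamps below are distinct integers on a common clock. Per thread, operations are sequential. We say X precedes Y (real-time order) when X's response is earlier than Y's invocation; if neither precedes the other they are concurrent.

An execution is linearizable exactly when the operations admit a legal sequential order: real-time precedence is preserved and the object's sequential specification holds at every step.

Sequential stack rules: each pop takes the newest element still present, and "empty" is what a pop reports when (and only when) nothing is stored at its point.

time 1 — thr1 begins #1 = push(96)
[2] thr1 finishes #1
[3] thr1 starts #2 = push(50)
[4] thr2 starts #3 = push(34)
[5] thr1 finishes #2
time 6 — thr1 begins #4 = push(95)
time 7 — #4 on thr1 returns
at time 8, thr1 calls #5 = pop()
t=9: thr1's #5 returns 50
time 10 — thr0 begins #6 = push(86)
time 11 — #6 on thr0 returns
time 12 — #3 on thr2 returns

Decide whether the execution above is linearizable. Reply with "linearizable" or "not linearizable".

not linearizable

through event 8 a valid linearization exists; event 9 (#5 responding at time 9) ends that
the sole real-time-consistent order of 4 completed operations fails the LIFO stack replay
including or dropping the 1 pending operation (#3) in any combination fails
for example #1, #2, #4, #5 (pending dropped) fails at step 4: #5 pop() → 50 is not legal there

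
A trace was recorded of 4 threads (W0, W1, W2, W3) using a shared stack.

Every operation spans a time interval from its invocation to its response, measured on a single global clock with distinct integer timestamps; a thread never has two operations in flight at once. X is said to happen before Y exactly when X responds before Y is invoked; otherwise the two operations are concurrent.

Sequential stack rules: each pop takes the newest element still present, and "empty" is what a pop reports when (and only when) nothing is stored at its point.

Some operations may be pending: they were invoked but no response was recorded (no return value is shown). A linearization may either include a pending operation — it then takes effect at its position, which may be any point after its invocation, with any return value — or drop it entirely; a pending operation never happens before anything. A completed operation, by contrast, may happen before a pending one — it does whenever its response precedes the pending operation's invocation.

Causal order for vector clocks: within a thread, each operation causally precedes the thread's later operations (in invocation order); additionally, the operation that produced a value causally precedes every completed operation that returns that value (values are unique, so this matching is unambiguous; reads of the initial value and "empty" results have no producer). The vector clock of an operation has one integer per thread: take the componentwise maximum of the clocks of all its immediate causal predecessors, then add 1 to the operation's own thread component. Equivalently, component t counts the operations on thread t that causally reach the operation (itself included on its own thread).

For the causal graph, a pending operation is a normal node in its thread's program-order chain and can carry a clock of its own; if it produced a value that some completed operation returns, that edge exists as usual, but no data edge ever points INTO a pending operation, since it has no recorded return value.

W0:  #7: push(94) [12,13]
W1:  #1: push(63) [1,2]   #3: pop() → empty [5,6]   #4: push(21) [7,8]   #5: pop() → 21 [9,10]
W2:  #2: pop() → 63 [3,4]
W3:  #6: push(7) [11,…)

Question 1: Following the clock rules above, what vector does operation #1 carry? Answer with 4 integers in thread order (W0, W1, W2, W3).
Answer: (0, 1, 0, 0)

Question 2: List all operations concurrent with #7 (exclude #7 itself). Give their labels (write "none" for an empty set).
Answer: #6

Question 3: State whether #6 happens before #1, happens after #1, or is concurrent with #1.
Answer: after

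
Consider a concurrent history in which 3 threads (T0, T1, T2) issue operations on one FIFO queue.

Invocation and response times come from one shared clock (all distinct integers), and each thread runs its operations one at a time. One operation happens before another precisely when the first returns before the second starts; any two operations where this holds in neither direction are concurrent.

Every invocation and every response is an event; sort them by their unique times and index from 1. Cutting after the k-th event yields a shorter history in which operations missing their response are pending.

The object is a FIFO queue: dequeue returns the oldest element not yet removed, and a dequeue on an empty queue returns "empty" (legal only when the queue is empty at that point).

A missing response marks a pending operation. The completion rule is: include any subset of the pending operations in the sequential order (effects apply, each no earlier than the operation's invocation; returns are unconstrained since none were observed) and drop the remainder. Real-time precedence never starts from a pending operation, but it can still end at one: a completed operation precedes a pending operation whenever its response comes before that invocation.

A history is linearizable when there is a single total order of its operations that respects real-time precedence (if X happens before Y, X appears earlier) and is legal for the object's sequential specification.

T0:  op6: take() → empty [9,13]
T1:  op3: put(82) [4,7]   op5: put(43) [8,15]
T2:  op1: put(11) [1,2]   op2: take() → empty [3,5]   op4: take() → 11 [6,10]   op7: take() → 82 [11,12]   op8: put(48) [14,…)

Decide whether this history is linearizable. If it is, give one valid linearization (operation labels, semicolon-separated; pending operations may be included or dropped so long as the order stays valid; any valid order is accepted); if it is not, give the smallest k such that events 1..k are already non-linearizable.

prefix check: 1..4 passes, 1..5 fails once op2's time-5 response joins
the completed operations (2 total) allow one real-time order; the FIFO queue replay rejects it
every completion of the 1 pending operation (op3) was checked; none linearizes
for example op1, op2 (pending dropped) fails at step 2: op2 take() → empty is not legal there

not linearizable — minimal violating prefix: 5 events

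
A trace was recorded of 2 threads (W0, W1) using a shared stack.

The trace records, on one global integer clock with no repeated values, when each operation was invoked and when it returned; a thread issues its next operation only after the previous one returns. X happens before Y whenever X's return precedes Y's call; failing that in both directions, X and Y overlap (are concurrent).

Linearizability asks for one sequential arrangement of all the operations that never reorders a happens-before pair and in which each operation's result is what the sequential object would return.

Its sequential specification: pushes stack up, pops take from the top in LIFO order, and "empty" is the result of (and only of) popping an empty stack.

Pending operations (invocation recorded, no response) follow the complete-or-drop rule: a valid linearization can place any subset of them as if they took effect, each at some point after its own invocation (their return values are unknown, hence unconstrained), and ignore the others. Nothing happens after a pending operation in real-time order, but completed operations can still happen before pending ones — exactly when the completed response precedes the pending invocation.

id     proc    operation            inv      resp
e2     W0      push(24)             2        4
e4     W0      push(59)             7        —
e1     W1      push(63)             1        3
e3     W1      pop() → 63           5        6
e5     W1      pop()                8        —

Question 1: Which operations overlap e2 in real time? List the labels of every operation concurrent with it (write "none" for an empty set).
Answer: e1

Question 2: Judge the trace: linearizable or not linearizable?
witness order: e2, e1, e3
step 1: e2 push(24) — stack <24>
step 2: e1 push(63) — stack <24,63>
step 3: e3 pop() → 63 — stack <24>

linearizable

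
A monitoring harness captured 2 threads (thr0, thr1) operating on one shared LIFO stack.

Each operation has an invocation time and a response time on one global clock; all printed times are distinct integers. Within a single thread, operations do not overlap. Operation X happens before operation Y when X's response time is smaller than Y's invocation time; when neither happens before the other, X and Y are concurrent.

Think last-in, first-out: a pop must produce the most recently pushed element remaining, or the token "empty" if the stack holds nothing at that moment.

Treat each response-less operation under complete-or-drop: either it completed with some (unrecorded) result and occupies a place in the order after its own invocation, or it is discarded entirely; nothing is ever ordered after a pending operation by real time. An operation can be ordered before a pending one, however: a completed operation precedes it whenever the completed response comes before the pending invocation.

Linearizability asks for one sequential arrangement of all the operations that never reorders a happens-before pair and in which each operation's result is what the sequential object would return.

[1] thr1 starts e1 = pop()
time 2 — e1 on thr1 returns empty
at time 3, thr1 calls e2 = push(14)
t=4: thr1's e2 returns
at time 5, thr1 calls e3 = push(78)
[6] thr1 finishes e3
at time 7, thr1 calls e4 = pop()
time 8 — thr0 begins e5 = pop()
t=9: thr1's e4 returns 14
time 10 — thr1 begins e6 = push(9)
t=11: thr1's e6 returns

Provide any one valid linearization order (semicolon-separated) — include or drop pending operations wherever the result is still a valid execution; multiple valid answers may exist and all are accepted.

e1; e2; e3; e5; e4; e6

1. e1 pop() → empty, leaving stack <>
2. e2 push(14), leaving stack <14>
3. e3 push(78), leaving stack <14,78>
4. e5 pop() (pending, included), leaving stack <14>
5. e4 pop() → 14, leaving stack <>
6. e6 push(9), leaving stack <9>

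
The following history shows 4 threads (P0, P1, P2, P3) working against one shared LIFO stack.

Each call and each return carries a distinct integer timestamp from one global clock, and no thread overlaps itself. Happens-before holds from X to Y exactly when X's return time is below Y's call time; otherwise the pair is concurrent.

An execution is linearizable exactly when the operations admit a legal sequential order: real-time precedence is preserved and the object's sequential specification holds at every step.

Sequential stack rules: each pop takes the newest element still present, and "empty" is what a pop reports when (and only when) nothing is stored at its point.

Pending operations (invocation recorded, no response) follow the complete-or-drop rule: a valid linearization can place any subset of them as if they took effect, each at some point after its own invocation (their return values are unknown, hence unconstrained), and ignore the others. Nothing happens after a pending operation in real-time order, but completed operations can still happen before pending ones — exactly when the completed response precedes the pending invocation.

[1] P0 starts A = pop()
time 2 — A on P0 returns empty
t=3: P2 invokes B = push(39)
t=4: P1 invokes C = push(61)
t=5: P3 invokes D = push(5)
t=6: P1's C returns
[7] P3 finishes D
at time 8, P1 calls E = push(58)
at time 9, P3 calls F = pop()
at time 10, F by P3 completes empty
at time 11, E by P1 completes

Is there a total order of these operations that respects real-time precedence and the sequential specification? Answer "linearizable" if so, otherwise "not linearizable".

events 1..9 are fine; event 10 — the response of F at time 10 — makes the prefix non-linearizable
the 4 completed operations admit 2 real-time orders; each fails the LIFO stack replay
completion choices over the 2 pending operations (B, E) were checked; none helps
e.g. A, C, D, F (pending dropped): illegal at step 4, since F pop() → empty cannot apply there
e.g. A, D, C, F (pending dropped): illegal at step 4, since F pop() → empty cannot apply there

not linearizable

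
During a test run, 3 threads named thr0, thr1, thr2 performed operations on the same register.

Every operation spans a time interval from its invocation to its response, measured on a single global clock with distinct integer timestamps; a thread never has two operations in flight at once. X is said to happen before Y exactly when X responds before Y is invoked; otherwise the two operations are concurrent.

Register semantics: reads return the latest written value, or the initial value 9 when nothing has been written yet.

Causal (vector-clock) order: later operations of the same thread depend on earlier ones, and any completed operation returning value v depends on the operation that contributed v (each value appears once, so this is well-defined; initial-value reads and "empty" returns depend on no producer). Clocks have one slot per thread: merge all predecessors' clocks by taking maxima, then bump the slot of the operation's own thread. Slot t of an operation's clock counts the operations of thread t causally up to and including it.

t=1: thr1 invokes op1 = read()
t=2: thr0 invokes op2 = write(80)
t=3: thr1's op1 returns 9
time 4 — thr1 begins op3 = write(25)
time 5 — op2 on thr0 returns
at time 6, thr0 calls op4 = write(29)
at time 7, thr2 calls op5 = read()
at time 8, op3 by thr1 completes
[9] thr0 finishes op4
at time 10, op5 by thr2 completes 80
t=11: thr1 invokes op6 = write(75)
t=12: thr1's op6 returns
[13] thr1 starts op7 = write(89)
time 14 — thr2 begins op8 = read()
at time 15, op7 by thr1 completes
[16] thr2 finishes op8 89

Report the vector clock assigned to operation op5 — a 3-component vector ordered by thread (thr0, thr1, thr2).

(1, 0, 1)

op1, invoked 1, has no incoming edges; only thr1's bump applies → (0, 1, 0)
op2, invoked 2, has no incoming edges; only thr0's bump applies → (1, 0, 0)
merge at op3 (invoked 4): VC(op1)=(0, 1, 0), own-thread bump on thr1 → (0, 2, 0)
merge at op5 (invoked 7): VC(op2)=(1, 0, 0), own-thread bump on thr2 → (1, 0, 1)
merge at op4 (invoked 6): VC(op2)=(1, 0, 0), own-thread bump on thr0 → (2, 0, 0)
merge at op6 (invoked 11): VC(op3)=(0, 2, 0), own-thread bump on thr1 → (0, 3, 0)
merge at op7 (invoked 13): VC(op6)=(0, 3, 0), own-thread bump on thr1 → (0, 4, 0)
merge at op8 (invoked 14): VC(op5)=(1, 0, 1), VC(op7)=(0, 4, 0), own-thread bump on thr2 → (1, 4, 2)
target: VC(op5) = (1, 0, 1)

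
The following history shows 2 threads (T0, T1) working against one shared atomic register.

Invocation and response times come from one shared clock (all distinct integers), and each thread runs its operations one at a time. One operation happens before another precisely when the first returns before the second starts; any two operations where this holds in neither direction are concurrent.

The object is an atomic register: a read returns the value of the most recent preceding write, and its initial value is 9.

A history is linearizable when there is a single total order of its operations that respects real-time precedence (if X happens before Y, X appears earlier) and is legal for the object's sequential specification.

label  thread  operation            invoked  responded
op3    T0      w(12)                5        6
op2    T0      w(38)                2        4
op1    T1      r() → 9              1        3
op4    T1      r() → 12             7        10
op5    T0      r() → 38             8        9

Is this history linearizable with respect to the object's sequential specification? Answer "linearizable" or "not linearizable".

events 1..8 are fine; event 9 — the response of op5 at time 9 — makes the prefix non-linearizable
real-time-consistent orders of the 4 completed operations: 2 — all fail the atomic register replay
no escape via the 1 pending operation (op4): every completion choice fails
one such order, op1, op2, op3, op5 (pending dropped), breaks at step 4 where op5 r() → 38 is illegal
one such order, op2, op1, op3, op5 (pending dropped), breaks at step 2 where op1 r() → 9 is illegal

not linearizable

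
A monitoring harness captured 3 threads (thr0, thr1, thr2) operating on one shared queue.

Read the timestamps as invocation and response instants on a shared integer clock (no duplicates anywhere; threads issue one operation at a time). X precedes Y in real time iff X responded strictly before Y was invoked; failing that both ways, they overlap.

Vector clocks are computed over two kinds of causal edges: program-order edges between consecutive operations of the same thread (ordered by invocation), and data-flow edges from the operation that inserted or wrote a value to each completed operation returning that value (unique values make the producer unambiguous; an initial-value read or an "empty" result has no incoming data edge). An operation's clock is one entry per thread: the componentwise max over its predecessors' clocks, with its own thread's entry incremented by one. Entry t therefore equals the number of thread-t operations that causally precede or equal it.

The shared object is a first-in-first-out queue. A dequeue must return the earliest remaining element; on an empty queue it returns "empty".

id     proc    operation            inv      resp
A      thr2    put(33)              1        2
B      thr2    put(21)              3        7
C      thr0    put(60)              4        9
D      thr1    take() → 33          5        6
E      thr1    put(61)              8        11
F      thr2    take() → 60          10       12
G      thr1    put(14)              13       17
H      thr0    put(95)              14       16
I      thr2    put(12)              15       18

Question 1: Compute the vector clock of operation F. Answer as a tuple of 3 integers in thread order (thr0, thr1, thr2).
A (invocation 1): nothing precedes it; thr2's component alone gives (0, 0, 1)
C (invocation 4): nothing precedes it; thr0's component alone gives (1, 0, 0)
merge at B (invoked 3): VC(A)=(0, 0, 1), own-thread bump on thr2 → (0, 0, 2)
merge at D (invoked 5): VC(A)=(0, 0, 1), own-thread bump on thr1 → (0, 1, 1)
merge at H (invoked 14): VC(C)=(1, 0, 0), own-thread bump on thr0 → (2, 0, 0)
merge at E (invoked 8): VC(D)=(0, 1, 1), own-thread bump on thr1 → (0, 2, 1)
merge at G (invoked 13): VC(E)=(0, 2, 1), own-thread bump on thr1 → (0, 3, 1)
merge at F (invoked 10): VC(B)=(0, 0, 2), VC(C)=(1, 0, 0), own-thread bump on thr2 → (1, 0, 3)
merge at I (invoked 15): VC(F)=(1, 0, 3), own-thread bump on thr2 → (1, 0, 4)
target: VC(F) = (1, 0, 3)

(1, 0, 3)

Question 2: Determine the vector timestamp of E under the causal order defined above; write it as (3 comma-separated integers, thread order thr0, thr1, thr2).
root op A, invoked 1: fresh clock plus thr2's own tick → (0, 0, 1)
root op C, invoked 4: fresh clock plus thr0's own tick → (1, 0, 0)
invoked at 3, B merges VC(A)=(0, 0, 1) and bumps thr2's slot → (0, 0, 2)
invoked at 5, D merges VC(A)=(0, 0, 1) and bumps thr1's slot → (0, 1, 1)
invoked at 14, H merges VC(C)=(1, 0, 0) and bumps thr0's slot → (2, 0, 0)
invoked at 8, E merges VC(D)=(0, 1, 1) and bumps thr1's slot → (0, 2, 1)
invoked at 13, G merges VC(E)=(0, 2, 1) and bumps thr1's slot → (0, 3, 1)
invoked at 10, F merges VC(B)=(0, 0, 2), VC(C)=(1, 0, 0) and bumps thr2's slot → (1, 0, 3)
invoked at 15, I merges VC(F)=(1, 0, 3) and bumps thr2's slot → (1, 0, 4)
target: VC(E) = (0, 2, 1)

(0, 2, 1)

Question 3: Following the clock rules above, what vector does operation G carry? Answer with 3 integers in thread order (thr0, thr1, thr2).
invoked at 1, A has no predecessors; its own thr2 bump gives (0, 0, 1)
invoked at 4, C has no predecessors; its own thr0 bump gives (1, 0, 0)
VC(B, invoked at 3): max of VC(A)=(0, 0, 1), then +1 on thread thr2 → (0, 0, 2)
VC(D, invoked at 5): max of VC(A)=(0, 0, 1), then +1 on thread thr1 → (0, 1, 1)
VC(H, invoked at 14): max of VC(C)=(1, 0, 0), then +1 on thread thr0 → (2, 0, 0)
VC(E, invoked at 8): max of VC(D)=(0, 1, 1), then +1 on thread thr1 → (0, 2, 1)
VC(G, invoked at 13): max of VC(E)=(0, 2, 1), then +1 on thread thr1 → (0, 3, 1)
VC(F, invoked at 10): max of VC(B)=(0, 0, 2), VC(C)=(1, 0, 0), then +1 on thread thr2 → (1, 0, 3)
VC(I, invoked at 15): max of VC(F)=(1, 0, 3), then +1 on thread thr2 → (1, 0, 4)
target: VC(G) = (0, 3, 1)

(0, 3, 1)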